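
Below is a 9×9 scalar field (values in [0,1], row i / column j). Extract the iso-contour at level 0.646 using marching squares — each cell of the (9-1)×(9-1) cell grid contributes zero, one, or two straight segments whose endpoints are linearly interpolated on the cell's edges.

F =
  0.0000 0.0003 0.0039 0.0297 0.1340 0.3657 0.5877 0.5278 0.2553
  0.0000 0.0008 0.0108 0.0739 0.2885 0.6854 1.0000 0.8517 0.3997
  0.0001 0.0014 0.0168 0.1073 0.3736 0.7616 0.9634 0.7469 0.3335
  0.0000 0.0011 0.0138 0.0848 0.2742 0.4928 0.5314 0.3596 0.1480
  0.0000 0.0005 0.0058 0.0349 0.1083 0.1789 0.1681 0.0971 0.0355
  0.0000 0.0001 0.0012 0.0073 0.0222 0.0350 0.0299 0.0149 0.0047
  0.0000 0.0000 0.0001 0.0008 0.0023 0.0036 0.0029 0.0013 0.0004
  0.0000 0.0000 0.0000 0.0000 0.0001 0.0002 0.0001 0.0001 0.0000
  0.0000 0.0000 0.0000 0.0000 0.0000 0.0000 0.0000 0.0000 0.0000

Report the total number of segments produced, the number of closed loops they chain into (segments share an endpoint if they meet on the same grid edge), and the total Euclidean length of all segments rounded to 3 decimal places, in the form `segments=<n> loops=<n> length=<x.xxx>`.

cell (0,4): code 0100 → (0.877,5.000)–(1.000,4.901)
cell (0,5): code 1100 → (0.141,6.000)–(0.877,5.000)
cell (0,6): code 1100 → (0.365,7.000)–(0.141,6.000)
cell (0,7): code 1000 → (1.000,7.455)–(0.365,7.000)
cell (1,4): code 0110 → (1.000,4.901)–(2.000,4.702)
cell (1,7): code 1001 → (2.000,7.244)–(1.000,7.455)
cell (2,4): code 0010 → (2.000,4.702)–(2.430,5.000)
cell (2,5): code 0011 → (2.430,5.000)–(2.735,6.000)
cell (2,6): code 0011 → (2.735,6.000)–(2.261,7.000)
cell (2,7): code 0001 → (2.261,7.000)–(2.000,7.244)
total: 10 segments, chained into 1 closed loop(s), length Σ = 8.279346

segments=10 loops=1 length=8.279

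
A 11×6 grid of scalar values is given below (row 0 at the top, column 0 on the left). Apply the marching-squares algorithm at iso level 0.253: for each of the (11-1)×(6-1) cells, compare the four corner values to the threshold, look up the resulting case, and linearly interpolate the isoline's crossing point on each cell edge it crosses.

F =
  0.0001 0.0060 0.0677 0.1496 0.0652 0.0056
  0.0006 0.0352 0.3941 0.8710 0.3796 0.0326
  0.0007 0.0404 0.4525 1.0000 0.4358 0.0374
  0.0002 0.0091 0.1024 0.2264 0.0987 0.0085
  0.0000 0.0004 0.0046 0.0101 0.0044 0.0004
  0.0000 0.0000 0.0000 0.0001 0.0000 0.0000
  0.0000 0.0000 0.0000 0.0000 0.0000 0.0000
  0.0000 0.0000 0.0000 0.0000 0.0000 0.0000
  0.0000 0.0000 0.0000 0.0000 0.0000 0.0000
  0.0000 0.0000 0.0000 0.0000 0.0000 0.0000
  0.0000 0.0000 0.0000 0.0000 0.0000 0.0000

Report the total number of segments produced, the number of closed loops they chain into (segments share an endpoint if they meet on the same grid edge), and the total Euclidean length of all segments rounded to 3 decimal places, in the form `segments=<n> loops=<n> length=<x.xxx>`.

segments=10 loops=1 length=8.940

cell (0,1): code 0100 → (0.568,2.000)–(1.000,1.607)
cell (0,2): code 1100 → (0.143,3.000)–(0.568,2.000)
cell (0,3): code 1100 → (0.597,4.000)–(0.143,3.000)
cell (0,4): code 1000 → (1.000,4.365)–(0.597,4.000)
cell (1,1): code 0110 → (1.000,1.607)–(2.000,1.516)
cell (1,4): code 1001 → (2.000,4.459)–(1.000,4.365)
cell (2,1): code 0010 → (2.000,1.516)–(2.570,2.000)
cell (2,2): code 0011 → (2.570,2.000)–(2.966,3.000)
cell (2,3): code 0011 → (2.966,3.000)–(2.542,4.000)
cell (2,4): code 0001 → (2.542,4.000)–(2.000,4.459)
total: 10 segments, chained into 1 closed loop(s), length Σ = 8.940237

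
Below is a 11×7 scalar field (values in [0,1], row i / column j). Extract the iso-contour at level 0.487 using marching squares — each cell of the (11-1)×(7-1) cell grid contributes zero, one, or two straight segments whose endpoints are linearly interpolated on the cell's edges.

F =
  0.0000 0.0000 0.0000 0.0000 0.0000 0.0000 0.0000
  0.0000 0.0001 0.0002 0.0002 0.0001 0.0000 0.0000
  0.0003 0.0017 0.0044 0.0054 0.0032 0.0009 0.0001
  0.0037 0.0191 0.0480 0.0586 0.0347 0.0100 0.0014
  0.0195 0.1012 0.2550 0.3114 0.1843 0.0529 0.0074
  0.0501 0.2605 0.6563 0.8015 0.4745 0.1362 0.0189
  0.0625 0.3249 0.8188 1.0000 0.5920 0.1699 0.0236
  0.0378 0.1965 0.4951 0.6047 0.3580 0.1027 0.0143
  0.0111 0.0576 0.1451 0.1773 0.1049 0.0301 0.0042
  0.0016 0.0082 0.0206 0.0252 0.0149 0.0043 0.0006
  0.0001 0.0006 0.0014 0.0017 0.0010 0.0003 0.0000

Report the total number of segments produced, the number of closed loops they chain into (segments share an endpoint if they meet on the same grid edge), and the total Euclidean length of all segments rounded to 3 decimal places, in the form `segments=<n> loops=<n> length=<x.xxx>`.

segments=12 loops=1 length=8.931

cell (4,1): code 0100 → (4.578,2.000)–(5.000,1.572)
cell (4,2): code 1100 → (4.358,3.000)–(4.578,2.000)
cell (4,3): code 1000 → (5.000,3.962)–(4.358,3.000)
cell (5,1): code 0110 → (5.000,1.572)–(6.000,1.328)
cell (5,3): code 1101 → (5.106,4.000)–(5.000,3.962)
cell (5,4): code 1000 → (6.000,4.249)–(5.106,4.000)
cell (6,1): code 0110 → (6.000,1.328)–(7.000,1.973)
cell (6,3): code 1011 → (7.000,3.477)–(6.449,4.000)
cell (6,4): code 0001 → (6.449,4.000)–(6.000,4.249)
cell (7,1): code 0010 → (7.000,1.973)–(7.023,2.000)
cell (7,2): code 0011 → (7.023,2.000)–(7.275,3.000)
cell (7,3): code 0001 → (7.275,3.000)–(7.000,3.477)
total: 12 segments, chained into 1 closed loop(s), length Σ = 8.931375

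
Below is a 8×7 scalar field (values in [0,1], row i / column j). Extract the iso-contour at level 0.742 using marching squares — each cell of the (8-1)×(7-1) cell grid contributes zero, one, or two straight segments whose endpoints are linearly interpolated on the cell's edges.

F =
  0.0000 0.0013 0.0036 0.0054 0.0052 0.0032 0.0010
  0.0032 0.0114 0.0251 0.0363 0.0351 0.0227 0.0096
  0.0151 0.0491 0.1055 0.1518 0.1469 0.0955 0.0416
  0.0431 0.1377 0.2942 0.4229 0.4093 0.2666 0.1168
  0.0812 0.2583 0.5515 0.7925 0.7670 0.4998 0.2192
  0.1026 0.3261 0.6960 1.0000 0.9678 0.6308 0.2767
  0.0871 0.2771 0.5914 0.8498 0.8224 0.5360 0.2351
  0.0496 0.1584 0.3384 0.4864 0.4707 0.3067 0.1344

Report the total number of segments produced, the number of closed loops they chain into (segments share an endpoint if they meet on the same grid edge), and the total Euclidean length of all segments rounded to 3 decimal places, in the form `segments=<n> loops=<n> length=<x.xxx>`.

cell (3,2): code 0100 → (3.863,3.000)–(4.000,2.790)
cell (3,3): code 1100 → (3.930,4.000)–(3.863,3.000)
cell (3,4): code 1000 → (4.000,4.094)–(3.930,4.000)
cell (4,2): code 0110 → (4.000,2.790)–(5.000,2.151)
cell (4,4): code 1001 → (5.000,4.670)–(4.000,4.094)
cell (5,2): code 0110 → (5.000,2.151)–(6.000,2.583)
cell (5,4): code 1001 → (6.000,4.281)–(5.000,4.670)
cell (6,2): code 0010 → (6.000,2.583)–(6.297,3.000)
cell (6,3): code 0011 → (6.297,3.000)–(6.229,4.000)
cell (6,4): code 0001 → (6.229,4.000)–(6.000,4.281)
total: 10 segments, chained into 1 closed loop(s), length Σ = 7.748699

segments=10 loops=1 length=7.749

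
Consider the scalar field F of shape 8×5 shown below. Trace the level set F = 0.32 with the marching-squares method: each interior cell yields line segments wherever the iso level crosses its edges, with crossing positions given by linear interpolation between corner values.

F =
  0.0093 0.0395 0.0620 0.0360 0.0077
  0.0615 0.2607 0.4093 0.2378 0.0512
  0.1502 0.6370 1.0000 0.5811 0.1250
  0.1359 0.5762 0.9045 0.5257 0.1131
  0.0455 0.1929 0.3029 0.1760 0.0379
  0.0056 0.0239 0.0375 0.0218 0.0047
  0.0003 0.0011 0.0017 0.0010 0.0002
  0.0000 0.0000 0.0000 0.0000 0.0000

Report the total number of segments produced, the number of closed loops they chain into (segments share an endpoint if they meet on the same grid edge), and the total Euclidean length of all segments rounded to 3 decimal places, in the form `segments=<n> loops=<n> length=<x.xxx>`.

cell (0,1): code 0100 → (0.743,2.000)–(1.000,1.399)
cell (0,2): code 1000 → (1.000,2.521)–(0.743,2.000)
cell (1,0): code 0100 → (1.158,1.000)–(2.000,0.349)
cell (1,1): code 1110 → (1.000,1.399)–(1.158,1.000)
cell (1,2): code 1101 → (1.239,3.000)–(1.000,2.521)
cell (1,3): code 1000 → (2.000,3.572)–(1.239,3.000)
cell (2,0): code 0110 → (2.000,0.349)–(3.000,0.418)
cell (2,3): code 1001 → (3.000,3.499)–(2.000,3.572)
cell (3,0): code 0010 → (3.000,0.418)–(3.668,1.000)
cell (3,1): code 0011 → (3.668,1.000)–(3.972,2.000)
cell (3,2): code 0011 → (3.972,2.000)–(3.588,3.000)
cell (3,3): code 0001 → (3.588,3.000)–(3.000,3.499)
total: 12 segments, chained into 1 closed loop(s), length Σ = 9.994181

segments=12 loops=1 length=9.994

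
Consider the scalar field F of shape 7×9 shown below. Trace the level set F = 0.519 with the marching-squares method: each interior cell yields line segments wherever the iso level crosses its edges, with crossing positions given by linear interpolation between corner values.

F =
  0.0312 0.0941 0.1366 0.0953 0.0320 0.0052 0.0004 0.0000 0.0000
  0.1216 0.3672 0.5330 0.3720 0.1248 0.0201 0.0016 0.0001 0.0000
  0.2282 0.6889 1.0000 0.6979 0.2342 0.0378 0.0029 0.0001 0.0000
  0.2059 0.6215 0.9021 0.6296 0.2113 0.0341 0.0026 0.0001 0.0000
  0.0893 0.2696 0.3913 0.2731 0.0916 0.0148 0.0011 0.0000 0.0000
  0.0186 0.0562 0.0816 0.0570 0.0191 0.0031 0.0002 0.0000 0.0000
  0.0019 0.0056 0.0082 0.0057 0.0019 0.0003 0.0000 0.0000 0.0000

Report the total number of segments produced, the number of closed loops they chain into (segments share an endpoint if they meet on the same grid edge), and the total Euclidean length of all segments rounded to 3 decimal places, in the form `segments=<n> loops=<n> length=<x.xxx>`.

segments=12 loops=1 length=8.546

cell (0,1): code 0100 → (0.965,2.000)–(1.000,1.916)
cell (0,2): code 1000 → (1.000,2.087)–(0.965,2.000)
cell (1,0): code 0100 → (1.472,1.000)–(2.000,0.631)
cell (1,1): code 1110 → (1.000,1.916)–(1.472,1.000)
cell (1,2): code 1101 → (1.451,3.000)–(1.000,2.087)
cell (1,3): code 1000 → (2.000,3.386)–(1.451,3.000)
cell (2,0): code 0110 → (2.000,0.631)–(3.000,0.753)
cell (2,3): code 1001 → (3.000,3.264)–(2.000,3.386)
cell (3,0): code 0010 → (3.000,0.753)–(3.291,1.000)
cell (3,1): code 0011 → (3.291,1.000)–(3.750,2.000)
cell (3,2): code 0011 → (3.750,2.000)–(3.310,3.000)
cell (3,3): code 0001 → (3.310,3.000)–(3.000,3.264)
total: 12 segments, chained into 1 closed loop(s), length Σ = 8.545561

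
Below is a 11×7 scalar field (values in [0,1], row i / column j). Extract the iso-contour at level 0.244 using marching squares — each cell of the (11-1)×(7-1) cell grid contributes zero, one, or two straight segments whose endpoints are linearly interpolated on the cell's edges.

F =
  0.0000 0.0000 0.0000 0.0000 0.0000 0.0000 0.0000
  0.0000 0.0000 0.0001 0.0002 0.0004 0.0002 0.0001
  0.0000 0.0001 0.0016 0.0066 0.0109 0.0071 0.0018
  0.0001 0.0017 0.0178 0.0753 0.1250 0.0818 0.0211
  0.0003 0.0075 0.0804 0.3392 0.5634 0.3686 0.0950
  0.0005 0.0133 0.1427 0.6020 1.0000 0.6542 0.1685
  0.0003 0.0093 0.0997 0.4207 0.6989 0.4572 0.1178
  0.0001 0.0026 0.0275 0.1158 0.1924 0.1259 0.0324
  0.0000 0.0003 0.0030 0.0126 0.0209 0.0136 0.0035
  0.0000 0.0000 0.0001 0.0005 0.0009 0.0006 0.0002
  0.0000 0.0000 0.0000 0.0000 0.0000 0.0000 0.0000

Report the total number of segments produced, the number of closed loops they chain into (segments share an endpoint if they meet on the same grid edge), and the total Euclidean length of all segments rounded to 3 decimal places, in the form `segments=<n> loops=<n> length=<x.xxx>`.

cell (3,2): code 0100 → (3.639,3.000)–(4.000,2.632)
cell (3,3): code 1100 → (3.271,4.000)–(3.639,3.000)
cell (3,4): code 1100 → (3.566,5.000)–(3.271,4.000)
cell (3,5): code 1000 → (4.000,5.455)–(3.566,5.000)
cell (4,2): code 0110 → (4.000,2.632)–(5.000,2.221)
cell (4,5): code 1001 → (5.000,5.845)–(4.000,5.455)
cell (5,2): code 0110 → (5.000,2.221)–(6.000,2.450)
cell (5,5): code 1001 → (6.000,5.628)–(5.000,5.845)
cell (6,2): code 0010 → (6.000,2.450)–(6.580,3.000)
cell (6,3): code 0011 → (6.580,3.000)–(6.898,4.000)
cell (6,4): code 0011 → (6.898,4.000)–(6.644,5.000)
cell (6,5): code 0001 → (6.644,5.000)–(6.000,5.628)
total: 12 segments, chained into 1 closed loop(s), length Σ = 11.235946

segments=12 loops=1 length=11.236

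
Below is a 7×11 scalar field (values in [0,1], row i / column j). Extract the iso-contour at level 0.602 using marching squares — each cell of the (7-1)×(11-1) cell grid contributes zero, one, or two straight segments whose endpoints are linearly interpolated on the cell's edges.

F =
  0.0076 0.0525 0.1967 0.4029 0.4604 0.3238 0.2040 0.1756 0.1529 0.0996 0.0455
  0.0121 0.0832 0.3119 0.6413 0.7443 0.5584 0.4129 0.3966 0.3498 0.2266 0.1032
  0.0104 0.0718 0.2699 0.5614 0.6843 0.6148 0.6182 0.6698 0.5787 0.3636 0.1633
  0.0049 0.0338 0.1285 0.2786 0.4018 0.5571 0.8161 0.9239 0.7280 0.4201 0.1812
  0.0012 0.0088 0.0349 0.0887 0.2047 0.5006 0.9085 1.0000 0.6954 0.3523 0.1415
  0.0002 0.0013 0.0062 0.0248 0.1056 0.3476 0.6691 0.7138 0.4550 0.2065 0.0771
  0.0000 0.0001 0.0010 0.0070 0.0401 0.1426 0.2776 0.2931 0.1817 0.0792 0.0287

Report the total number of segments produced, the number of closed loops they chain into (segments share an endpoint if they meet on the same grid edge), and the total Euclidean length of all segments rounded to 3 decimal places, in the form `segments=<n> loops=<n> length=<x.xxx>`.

cell (0,2): code 0100 → (0.835,3.000)–(1.000,2.881)
cell (0,3): code 1100 → (0.499,4.000)–(0.835,3.000)
cell (0,4): code 1000 → (1.000,4.765)–(0.499,4.000)
cell (1,2): code 0010 → (1.000,2.881)–(1.492,3.000)
cell (1,3): code 0111 → (1.492,3.000)–(2.000,3.330)
cell (1,4): code 1101 → (1.773,5.000)–(1.000,4.765)
cell (1,5): code 1100 → (1.921,6.000)–(1.773,5.000)
cell (1,6): code 1100 → (1.752,7.000)–(1.921,6.000)
cell (1,7): code 1000 → (2.000,7.744)–(1.752,7.000)
cell (2,3): code 0010 → (2.000,3.330)–(2.291,4.000)
cell (2,4): code 0011 → (2.291,4.000)–(2.222,5.000)
cell (2,5): code 0111 → (2.222,5.000)–(3.000,5.173)
cell (2,7): code 1101 → (2.156,8.000)–(2.000,7.744)
cell (2,8): code 1000 → (3.000,8.409)–(2.156,8.000)
cell (3,5): code 0110 → (3.000,5.173)–(4.000,5.249)
cell (3,8): code 1001 → (4.000,8.272)–(3.000,8.409)
cell (4,5): code 0110 → (4.000,5.249)–(5.000,5.791)
cell (4,7): code 1011 → (5.000,7.432)–(4.389,8.000)
cell (4,8): code 0001 → (4.389,8.000)–(4.000,8.272)
cell (5,5): code 0010 → (5.000,5.791)–(5.171,6.000)
cell (5,6): code 0011 → (5.171,6.000)–(5.266,7.000)
cell (5,7): code 0001 → (5.266,7.000)–(5.000,7.432)
total: 22 segments, chained into 1 closed loop(s), length Σ = 16.911307

segments=22 loops=1 length=16.911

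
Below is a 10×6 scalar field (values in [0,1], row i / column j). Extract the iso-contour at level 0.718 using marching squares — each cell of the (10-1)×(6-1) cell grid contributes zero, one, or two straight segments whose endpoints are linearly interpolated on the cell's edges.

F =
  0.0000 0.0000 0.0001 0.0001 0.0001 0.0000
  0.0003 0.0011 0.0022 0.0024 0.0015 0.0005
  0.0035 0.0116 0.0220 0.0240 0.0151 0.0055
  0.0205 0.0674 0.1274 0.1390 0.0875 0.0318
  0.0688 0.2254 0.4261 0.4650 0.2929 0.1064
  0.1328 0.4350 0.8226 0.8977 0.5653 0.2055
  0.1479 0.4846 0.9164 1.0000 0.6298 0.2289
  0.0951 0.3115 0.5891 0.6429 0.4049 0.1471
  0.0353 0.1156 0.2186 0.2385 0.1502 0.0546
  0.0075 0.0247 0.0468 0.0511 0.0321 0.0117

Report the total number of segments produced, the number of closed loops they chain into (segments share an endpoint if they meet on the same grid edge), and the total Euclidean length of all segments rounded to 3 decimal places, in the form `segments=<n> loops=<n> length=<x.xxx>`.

segments=8 loops=1 length=6.987

cell (4,1): code 0100 → (4.736,2.000)–(5.000,1.730)
cell (4,2): code 1100 → (4.585,3.000)–(4.736,2.000)
cell (4,3): code 1000 → (5.000,3.541)–(4.585,3.000)
cell (5,1): code 0110 → (5.000,1.730)–(6.000,1.541)
cell (5,3): code 1001 → (6.000,3.762)–(5.000,3.541)
cell (6,1): code 0010 → (6.000,1.541)–(6.606,2.000)
cell (6,2): code 0011 → (6.606,2.000)–(6.790,3.000)
cell (6,3): code 0001 → (6.790,3.000)–(6.000,3.762)
total: 8 segments, chained into 1 closed loop(s), length Σ = 6.987037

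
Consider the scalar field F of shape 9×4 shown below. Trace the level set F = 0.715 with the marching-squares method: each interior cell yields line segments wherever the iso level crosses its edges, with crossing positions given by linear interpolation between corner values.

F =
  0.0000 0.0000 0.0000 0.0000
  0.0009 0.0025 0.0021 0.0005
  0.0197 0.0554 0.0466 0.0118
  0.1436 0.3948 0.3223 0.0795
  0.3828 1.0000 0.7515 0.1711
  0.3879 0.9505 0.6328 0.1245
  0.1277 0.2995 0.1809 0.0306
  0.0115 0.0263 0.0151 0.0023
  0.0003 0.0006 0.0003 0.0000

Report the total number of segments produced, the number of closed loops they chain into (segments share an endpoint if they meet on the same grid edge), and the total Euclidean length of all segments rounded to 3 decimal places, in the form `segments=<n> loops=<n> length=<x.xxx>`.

cell (3,0): code 0100 → (3.529,1.000)–(4.000,0.538)
cell (3,1): code 1100 → (3.915,2.000)–(3.529,1.000)
cell (3,2): code 1000 → (4.000,2.063)–(3.915,2.000)
cell (4,0): code 0110 → (4.000,0.538)–(5.000,0.581)
cell (4,1): code 1011 → (5.000,1.741)–(4.307,2.000)
cell (4,2): code 0001 → (4.307,2.000)–(4.000,2.063)
cell (5,0): code 0010 → (5.000,0.581)–(5.362,1.000)
cell (5,1): code 0001 → (5.362,1.000)–(5.000,1.741)
total: 8 segments, chained into 1 closed loop(s), length Σ = 5.269300

segments=8 loops=1 length=5.269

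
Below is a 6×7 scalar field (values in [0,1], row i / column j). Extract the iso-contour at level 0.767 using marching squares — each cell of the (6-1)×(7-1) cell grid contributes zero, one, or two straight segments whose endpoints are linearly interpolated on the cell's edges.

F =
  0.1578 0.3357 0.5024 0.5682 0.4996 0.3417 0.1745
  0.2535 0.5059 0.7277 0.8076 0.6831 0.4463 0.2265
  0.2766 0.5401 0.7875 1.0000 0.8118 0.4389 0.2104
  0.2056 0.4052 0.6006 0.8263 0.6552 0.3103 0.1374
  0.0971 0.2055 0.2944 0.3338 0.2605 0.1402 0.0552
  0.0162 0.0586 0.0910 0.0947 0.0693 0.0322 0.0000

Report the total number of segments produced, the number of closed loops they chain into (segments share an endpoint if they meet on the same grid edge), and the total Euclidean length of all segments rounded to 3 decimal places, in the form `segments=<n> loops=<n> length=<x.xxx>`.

cell (0,2): code 0100 → (0.830,3.000)–(1.000,2.492)
cell (0,3): code 1000 → (1.000,3.326)–(0.830,3.000)
cell (1,1): code 0100 → (1.657,2.000)–(2.000,1.917)
cell (1,2): code 1110 → (1.000,2.492)–(1.657,2.000)
cell (1,3): code 1101 → (1.652,4.000)–(1.000,3.326)
cell (1,4): code 1000 → (2.000,4.120)–(1.652,4.000)
cell (2,1): code 0010 → (2.000,1.917)–(2.110,2.000)
cell (2,2): code 0111 → (2.110,2.000)–(3.000,2.737)
cell (2,3): code 1011 → (3.000,3.347)–(2.286,4.000)
cell (2,4): code 0001 → (2.286,4.000)–(2.000,4.120)
cell (3,2): code 0010 → (3.000,2.737)–(3.120,3.000)
cell (3,3): code 0001 → (3.120,3.000)–(3.000,3.347)
total: 12 segments, chained into 1 closed loop(s), length Σ = 6.610076

segments=12 loops=1 length=6.610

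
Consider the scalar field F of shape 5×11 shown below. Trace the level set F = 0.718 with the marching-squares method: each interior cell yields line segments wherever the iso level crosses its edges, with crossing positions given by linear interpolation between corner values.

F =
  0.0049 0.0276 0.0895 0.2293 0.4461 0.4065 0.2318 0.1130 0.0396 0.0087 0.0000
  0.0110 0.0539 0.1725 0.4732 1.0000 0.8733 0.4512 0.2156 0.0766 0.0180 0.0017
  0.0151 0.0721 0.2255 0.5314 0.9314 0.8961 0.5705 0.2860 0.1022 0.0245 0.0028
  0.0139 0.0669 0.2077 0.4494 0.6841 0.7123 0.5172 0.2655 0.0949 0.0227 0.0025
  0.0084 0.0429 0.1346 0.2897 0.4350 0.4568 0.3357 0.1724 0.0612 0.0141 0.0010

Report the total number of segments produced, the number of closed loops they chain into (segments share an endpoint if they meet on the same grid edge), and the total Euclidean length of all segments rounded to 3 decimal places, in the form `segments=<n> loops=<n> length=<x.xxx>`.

segments=8 loops=1 length=7.399

cell (0,3): code 0100 → (0.491,4.000)–(1.000,3.465)
cell (0,4): code 1100 → (0.667,5.000)–(0.491,4.000)
cell (0,5): code 1000 → (1.000,5.368)–(0.667,5.000)
cell (1,3): code 0110 → (1.000,3.465)–(2.000,3.466)
cell (1,5): code 1001 → (2.000,5.547)–(1.000,5.368)
cell (2,3): code 0010 → (2.000,3.466)–(2.863,4.000)
cell (2,4): code 0011 → (2.863,4.000)–(2.969,5.000)
cell (2,5): code 0001 → (2.969,5.000)–(2.000,5.547)
total: 8 segments, chained into 1 closed loop(s), length Σ = 7.398984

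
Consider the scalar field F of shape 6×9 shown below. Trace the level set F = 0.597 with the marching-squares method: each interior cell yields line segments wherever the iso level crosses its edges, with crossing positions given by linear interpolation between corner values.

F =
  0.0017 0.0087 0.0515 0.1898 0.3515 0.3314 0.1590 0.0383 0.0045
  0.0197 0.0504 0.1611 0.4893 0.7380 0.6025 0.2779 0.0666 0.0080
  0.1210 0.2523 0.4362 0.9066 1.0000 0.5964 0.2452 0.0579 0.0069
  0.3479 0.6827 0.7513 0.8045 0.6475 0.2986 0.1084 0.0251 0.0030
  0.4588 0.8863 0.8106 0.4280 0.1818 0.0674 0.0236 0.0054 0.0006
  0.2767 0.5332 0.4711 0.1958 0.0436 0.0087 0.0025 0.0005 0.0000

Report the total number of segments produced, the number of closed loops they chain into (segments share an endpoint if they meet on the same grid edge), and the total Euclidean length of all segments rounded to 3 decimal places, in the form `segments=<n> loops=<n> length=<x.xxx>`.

cell (0,3): code 0100 → (0.635,4.000)–(1.000,3.433)
cell (0,4): code 1100 → (0.980,5.000)–(0.635,4.000)
cell (0,5): code 1000 → (1.000,5.017)–(0.980,5.000)
cell (1,2): code 0100 → (1.258,3.000)–(2.000,2.342)
cell (1,3): code 1110 → (1.000,3.433)–(1.258,3.000)
cell (1,4): code 1011 → (2.000,4.999)–(1.902,5.000)
cell (1,5): code 0001 → (1.902,5.000)–(1.000,5.017)
cell (2,0): code 0100 → (2.801,1.000)–(3.000,0.744)
cell (2,1): code 1100 → (2.510,2.000)–(2.801,1.000)
cell (2,2): code 1110 → (2.000,2.342)–(2.510,2.000)
cell (2,4): code 1001 → (3.000,4.145)–(2.000,4.999)
cell (3,0): code 0110 → (3.000,0.744)–(4.000,0.323)
cell (3,2): code 1011 → (4.000,2.558)–(3.551,3.000)
cell (3,3): code 0011 → (3.551,3.000)–(3.108,4.000)
cell (3,4): code 0001 → (3.108,4.000)–(3.000,4.145)
cell (4,0): code 0010 → (4.000,0.323)–(4.819,1.000)
cell (4,1): code 0011 → (4.819,1.000)–(4.629,2.000)
cell (4,2): code 0001 → (4.629,2.000)–(4.000,2.558)
total: 18 segments, chained into 1 closed loop(s), length Σ = 13.459989

segments=18 loops=1 length=13.460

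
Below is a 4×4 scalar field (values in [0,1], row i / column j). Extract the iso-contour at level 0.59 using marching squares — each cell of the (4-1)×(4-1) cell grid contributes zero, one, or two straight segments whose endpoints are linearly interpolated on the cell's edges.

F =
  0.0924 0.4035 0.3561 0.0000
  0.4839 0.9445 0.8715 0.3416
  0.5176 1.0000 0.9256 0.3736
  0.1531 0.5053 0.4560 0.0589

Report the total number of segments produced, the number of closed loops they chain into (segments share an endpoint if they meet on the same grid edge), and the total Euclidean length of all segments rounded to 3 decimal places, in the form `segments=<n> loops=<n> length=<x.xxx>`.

cell (0,0): code 0100 → (0.345,1.000)–(1.000,0.230)
cell (0,1): code 1100 → (0.454,2.000)–(0.345,1.000)
cell (0,2): code 1000 → (1.000,2.531)–(0.454,2.000)
cell (1,0): code 0110 → (1.000,0.230)–(2.000,0.150)
cell (1,2): code 1001 → (2.000,2.608)–(1.000,2.531)
cell (2,0): code 0010 → (2.000,0.150)–(2.829,1.000)
cell (2,1): code 0011 → (2.829,1.000)–(2.715,2.000)
cell (2,2): code 0001 → (2.715,2.000)–(2.000,2.608)
total: 8 segments, chained into 1 closed loop(s), length Σ = 7.916695

segments=8 loops=1 length=7.917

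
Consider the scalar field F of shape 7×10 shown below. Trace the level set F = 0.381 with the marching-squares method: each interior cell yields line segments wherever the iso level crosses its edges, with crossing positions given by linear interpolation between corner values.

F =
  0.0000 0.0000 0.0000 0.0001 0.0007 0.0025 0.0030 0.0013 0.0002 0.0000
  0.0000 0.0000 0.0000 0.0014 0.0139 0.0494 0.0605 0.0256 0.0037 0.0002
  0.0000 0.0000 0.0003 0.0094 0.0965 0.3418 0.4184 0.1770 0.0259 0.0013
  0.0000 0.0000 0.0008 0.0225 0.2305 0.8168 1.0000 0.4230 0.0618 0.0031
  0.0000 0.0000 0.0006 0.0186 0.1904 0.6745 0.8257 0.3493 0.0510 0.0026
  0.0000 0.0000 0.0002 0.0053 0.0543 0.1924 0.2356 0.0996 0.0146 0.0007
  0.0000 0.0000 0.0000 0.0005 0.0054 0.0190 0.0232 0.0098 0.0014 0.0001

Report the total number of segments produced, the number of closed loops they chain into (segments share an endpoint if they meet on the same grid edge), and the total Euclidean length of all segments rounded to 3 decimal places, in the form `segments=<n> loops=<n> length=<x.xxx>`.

segments=12 loops=1 length=8.871

cell (1,5): code 0100 → (1.896,6.000)–(2.000,5.512)
cell (1,6): code 1000 → (2.000,6.155)–(1.896,6.000)
cell (2,4): code 0100 → (2.083,5.000)–(3.000,4.257)
cell (2,5): code 1110 → (2.000,5.512)–(2.083,5.000)
cell (2,6): code 1101 → (2.829,7.000)–(2.000,6.155)
cell (2,7): code 1000 → (3.000,7.116)–(2.829,7.000)
cell (3,4): code 0110 → (3.000,4.257)–(4.000,4.394)
cell (3,6): code 1011 → (4.000,6.933)–(3.570,7.000)
cell (3,7): code 0001 → (3.570,7.000)–(3.000,7.116)
cell (4,4): code 0010 → (4.000,4.394)–(4.609,5.000)
cell (4,5): code 0011 → (4.609,5.000)–(4.754,6.000)
cell (4,6): code 0001 → (4.754,6.000)–(4.000,6.933)
total: 12 segments, chained into 1 closed loop(s), length Σ = 8.871405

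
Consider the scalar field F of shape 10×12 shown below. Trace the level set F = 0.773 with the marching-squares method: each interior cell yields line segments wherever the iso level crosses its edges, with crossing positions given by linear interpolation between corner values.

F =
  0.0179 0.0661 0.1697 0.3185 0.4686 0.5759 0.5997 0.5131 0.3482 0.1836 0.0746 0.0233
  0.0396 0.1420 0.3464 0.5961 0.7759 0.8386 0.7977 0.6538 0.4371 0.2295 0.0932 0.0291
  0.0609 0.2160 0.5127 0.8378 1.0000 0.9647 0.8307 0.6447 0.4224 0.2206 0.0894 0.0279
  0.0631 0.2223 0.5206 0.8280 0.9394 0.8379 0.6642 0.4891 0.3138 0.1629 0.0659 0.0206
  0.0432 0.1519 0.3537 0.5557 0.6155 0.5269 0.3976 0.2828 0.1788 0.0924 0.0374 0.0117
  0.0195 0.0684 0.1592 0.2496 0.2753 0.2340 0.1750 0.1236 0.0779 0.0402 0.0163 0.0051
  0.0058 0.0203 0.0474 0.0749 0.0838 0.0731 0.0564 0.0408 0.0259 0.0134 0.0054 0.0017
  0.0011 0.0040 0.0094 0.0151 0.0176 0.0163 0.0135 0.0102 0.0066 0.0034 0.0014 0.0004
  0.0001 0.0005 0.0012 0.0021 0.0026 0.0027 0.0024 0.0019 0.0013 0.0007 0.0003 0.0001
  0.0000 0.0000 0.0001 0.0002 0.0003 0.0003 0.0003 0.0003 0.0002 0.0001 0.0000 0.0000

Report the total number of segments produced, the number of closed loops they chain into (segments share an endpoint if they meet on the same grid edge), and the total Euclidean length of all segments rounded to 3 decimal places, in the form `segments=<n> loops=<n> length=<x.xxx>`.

segments=14 loops=1 length=9.998

cell (0,3): code 0100 → (0.991,4.000)–(1.000,3.984)
cell (0,4): code 1100 → (0.750,5.000)–(0.991,4.000)
cell (0,5): code 1100 → (0.875,6.000)–(0.750,5.000)
cell (0,6): code 1000 → (1.000,6.172)–(0.875,6.000)
cell (1,2): code 0100 → (1.732,3.000)–(2.000,2.801)
cell (1,3): code 1110 → (1.000,3.984)–(1.732,3.000)
cell (1,6): code 1001 → (2.000,6.310)–(1.000,6.172)
cell (2,2): code 0110 → (2.000,2.801)–(3.000,2.821)
cell (2,5): code 1011 → (3.000,5.374)–(2.347,6.000)
cell (2,6): code 0001 → (2.347,6.000)–(2.000,6.310)
cell (3,2): code 0010 → (3.000,2.821)–(3.202,3.000)
cell (3,3): code 0011 → (3.202,3.000)–(3.514,4.000)
cell (3,4): code 0011 → (3.514,4.000)–(3.209,5.000)
cell (3,5): code 0001 → (3.209,5.000)–(3.000,5.374)
total: 14 segments, chained into 1 closed loop(s), length Σ = 9.998242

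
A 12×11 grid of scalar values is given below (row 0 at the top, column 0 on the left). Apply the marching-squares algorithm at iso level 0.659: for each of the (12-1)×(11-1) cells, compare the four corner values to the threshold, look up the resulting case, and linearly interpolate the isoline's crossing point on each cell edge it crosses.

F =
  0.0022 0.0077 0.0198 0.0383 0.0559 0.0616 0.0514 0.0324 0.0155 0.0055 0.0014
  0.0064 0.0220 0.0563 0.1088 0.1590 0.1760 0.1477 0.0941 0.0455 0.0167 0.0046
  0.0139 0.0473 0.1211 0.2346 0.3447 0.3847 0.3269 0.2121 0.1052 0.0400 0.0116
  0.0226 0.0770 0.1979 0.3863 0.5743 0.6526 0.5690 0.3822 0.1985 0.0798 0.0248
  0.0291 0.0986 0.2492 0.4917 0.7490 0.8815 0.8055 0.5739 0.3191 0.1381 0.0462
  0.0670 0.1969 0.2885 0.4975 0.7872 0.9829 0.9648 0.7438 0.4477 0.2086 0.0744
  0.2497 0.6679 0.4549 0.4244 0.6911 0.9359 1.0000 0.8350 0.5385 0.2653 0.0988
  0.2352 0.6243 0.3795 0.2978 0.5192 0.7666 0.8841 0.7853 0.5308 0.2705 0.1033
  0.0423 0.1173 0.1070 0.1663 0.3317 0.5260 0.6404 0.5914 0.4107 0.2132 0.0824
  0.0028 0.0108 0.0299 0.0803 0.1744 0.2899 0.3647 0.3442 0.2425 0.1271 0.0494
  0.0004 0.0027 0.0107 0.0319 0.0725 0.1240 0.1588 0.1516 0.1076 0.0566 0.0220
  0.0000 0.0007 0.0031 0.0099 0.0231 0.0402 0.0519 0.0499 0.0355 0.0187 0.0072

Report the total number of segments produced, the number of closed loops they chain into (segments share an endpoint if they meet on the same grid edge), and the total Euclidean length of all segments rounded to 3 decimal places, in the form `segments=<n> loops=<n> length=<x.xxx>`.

cell (3,3): code 0100 → (3.485,4.000)–(4.000,3.650)
cell (3,4): code 1100 → (3.028,5.000)–(3.485,4.000)
cell (3,5): code 1100 → (3.381,6.000)–(3.028,5.000)
cell (3,6): code 1000 → (4.000,6.633)–(3.381,6.000)
cell (4,3): code 0110 → (4.000,3.650)–(5.000,3.557)
cell (4,6): code 1101 → (4.501,7.000)–(4.000,6.633)
cell (4,7): code 1000 → (5.000,7.286)–(4.501,7.000)
cell (5,0): code 0100 → (5.981,1.000)–(6.000,0.979)
cell (5,1): code 1000 → (6.000,1.042)–(5.981,1.000)
cell (5,3): code 0110 → (5.000,3.557)–(6.000,3.880)
cell (5,7): code 1001 → (6.000,7.594)–(5.000,7.286)
cell (6,0): code 0010 → (6.000,0.979)–(6.204,1.000)
cell (6,1): code 0001 → (6.204,1.000)–(6.000,1.042)
cell (6,3): code 0010 → (6.000,3.880)–(6.187,4.000)
cell (6,4): code 0111 → (6.187,4.000)–(7.000,4.565)
cell (6,7): code 1001 → (7.000,7.496)–(6.000,7.594)
cell (7,4): code 0010 → (7.000,4.565)–(7.447,5.000)
cell (7,5): code 0011 → (7.447,5.000)–(7.924,6.000)
cell (7,6): code 0011 → (7.924,6.000)–(7.651,7.000)
cell (7,7): code 0001 → (7.651,7.000)–(7.000,7.496)
total: 20 segments, chained into 2 closed loop(s), length Σ = 14.257425

segments=20 loops=2 length=14.257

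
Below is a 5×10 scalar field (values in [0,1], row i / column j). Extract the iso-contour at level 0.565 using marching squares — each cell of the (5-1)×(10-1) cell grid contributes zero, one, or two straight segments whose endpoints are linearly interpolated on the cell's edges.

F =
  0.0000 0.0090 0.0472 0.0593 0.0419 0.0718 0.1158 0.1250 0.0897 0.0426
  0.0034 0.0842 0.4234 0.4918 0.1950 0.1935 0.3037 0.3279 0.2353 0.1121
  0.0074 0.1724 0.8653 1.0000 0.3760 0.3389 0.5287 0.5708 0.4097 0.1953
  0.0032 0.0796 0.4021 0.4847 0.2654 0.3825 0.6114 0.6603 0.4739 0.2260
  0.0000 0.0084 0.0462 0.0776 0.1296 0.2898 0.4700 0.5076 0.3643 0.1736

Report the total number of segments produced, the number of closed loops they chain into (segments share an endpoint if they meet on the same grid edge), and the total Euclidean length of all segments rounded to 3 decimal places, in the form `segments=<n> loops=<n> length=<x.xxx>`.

segments=14 loops=2 length=10.909

cell (1,1): code 0100 → (1.320,2.000)–(2.000,1.567)
cell (1,2): code 1100 → (1.144,3.000)–(1.320,2.000)
cell (1,3): code 1000 → (2.000,3.697)–(1.144,3.000)
cell (1,6): code 0100 → (1.976,7.000)–(2.000,6.862)
cell (1,7): code 1000 → (2.000,7.036)–(1.976,7.000)
cell (2,1): code 0010 → (2.000,1.567)–(2.648,2.000)
cell (2,2): code 0011 → (2.648,2.000)–(2.844,3.000)
cell (2,3): code 0001 → (2.844,3.000)–(2.000,3.697)
cell (2,5): code 0100 → (2.439,6.000)–(3.000,5.797)
cell (2,6): code 1110 → (2.000,6.862)–(2.439,6.000)
cell (2,7): code 1001 → (3.000,7.511)–(2.000,7.036)
cell (3,5): code 0010 → (3.000,5.797)–(3.328,6.000)
cell (3,6): code 0011 → (3.328,6.000)–(3.624,7.000)
cell (3,7): code 0001 → (3.624,7.000)–(3.000,7.511)
total: 14 segments, chained into 2 closed loop(s), length Σ = 10.908666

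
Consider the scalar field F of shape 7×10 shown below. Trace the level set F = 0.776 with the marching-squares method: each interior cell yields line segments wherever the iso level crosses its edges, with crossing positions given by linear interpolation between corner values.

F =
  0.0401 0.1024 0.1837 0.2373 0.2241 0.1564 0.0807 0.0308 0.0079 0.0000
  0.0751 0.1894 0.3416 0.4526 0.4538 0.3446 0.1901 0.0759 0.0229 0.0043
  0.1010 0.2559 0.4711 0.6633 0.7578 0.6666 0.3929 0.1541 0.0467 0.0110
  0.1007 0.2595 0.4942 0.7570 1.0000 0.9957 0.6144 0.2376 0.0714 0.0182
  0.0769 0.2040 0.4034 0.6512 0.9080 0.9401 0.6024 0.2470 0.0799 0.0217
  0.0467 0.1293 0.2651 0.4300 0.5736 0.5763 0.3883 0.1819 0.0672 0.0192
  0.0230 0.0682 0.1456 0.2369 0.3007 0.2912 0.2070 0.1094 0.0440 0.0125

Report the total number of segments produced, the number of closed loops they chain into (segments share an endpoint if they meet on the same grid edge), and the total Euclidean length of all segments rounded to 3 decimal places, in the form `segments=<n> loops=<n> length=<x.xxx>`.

segments=8 loops=1 length=7.617

cell (2,3): code 0100 → (2.075,4.000)–(3.000,3.078)
cell (2,4): code 1100 → (2.332,5.000)–(2.075,4.000)
cell (2,5): code 1000 → (3.000,5.576)–(2.332,5.000)
cell (3,3): code 0110 → (3.000,3.078)–(4.000,3.486)
cell (3,5): code 1001 → (4.000,5.486)–(3.000,5.576)
cell (4,3): code 0010 → (4.000,3.486)–(4.395,4.000)
cell (4,4): code 0011 → (4.395,4.000)–(4.451,5.000)
cell (4,5): code 0001 → (4.451,5.000)–(4.000,5.486)
total: 8 segments, chained into 1 closed loop(s), length Σ = 7.616925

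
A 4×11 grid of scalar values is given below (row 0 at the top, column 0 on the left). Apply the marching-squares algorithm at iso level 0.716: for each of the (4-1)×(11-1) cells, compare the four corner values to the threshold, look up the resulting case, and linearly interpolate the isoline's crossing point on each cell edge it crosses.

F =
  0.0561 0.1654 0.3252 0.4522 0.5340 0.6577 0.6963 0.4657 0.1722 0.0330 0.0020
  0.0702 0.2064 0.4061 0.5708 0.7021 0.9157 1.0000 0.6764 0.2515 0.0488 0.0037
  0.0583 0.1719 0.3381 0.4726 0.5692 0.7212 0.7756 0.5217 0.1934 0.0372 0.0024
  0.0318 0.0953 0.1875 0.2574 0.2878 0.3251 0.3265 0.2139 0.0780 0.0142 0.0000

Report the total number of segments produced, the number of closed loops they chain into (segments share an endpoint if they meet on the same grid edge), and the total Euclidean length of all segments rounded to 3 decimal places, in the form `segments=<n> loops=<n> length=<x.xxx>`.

cell (0,4): code 0100 → (0.226,5.000)–(1.000,4.065)
cell (0,5): code 1100 → (0.065,6.000)–(0.226,5.000)
cell (0,6): code 1000 → (1.000,6.878)–(0.065,6.000)
cell (1,4): code 0110 → (1.000,4.065)–(2.000,4.966)
cell (1,6): code 1001 → (2.000,6.235)–(1.000,6.878)
cell (2,4): code 0010 → (2.000,4.966)–(2.013,5.000)
cell (2,5): code 0011 → (2.013,5.000)–(2.133,6.000)
cell (2,6): code 0001 → (2.133,6.000)–(2.000,6.235)
total: 8 segments, chained into 1 closed loop(s), length Σ = 7.357200

segments=8 loops=1 length=7.357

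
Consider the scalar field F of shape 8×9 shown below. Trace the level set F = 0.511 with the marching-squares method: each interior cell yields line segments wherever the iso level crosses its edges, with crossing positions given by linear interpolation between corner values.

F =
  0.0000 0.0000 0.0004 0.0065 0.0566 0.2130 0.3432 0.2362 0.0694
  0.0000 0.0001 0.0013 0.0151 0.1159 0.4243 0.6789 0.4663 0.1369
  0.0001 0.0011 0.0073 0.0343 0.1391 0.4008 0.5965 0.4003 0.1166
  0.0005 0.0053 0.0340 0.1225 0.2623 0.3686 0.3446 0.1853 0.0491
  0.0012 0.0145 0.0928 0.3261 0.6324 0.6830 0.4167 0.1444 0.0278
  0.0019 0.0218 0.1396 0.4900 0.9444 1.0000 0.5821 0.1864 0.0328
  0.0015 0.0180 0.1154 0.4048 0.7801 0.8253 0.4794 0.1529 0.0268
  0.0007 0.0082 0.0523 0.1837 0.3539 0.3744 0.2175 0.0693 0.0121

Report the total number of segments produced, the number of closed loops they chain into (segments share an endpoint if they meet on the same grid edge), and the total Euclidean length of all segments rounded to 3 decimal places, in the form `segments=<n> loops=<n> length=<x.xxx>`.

segments=18 loops=2 length=14.787

cell (0,5): code 0100 → (0.500,6.000)–(1.000,5.341)
cell (0,6): code 1000 → (1.000,6.790)–(0.500,6.000)
cell (1,5): code 0110 → (1.000,5.341)–(2.000,5.563)
cell (1,6): code 1001 → (2.000,6.436)–(1.000,6.790)
cell (2,5): code 0010 → (2.000,5.563)–(2.339,6.000)
cell (2,6): code 0001 → (2.339,6.000)–(2.000,6.436)
cell (3,3): code 0100 → (3.672,4.000)–(4.000,3.604)
cell (3,4): code 1100 → (3.453,5.000)–(3.672,4.000)
cell (3,5): code 1000 → (4.000,5.646)–(3.453,5.000)
cell (4,3): code 0110 → (4.000,3.604)–(5.000,3.046)
cell (4,5): code 1101 → (4.570,6.000)–(4.000,5.646)
cell (4,6): code 1000 → (5.000,6.180)–(4.570,6.000)
cell (5,3): code 0110 → (5.000,3.046)–(6.000,3.283)
cell (5,5): code 1011 → (6.000,5.909)–(5.692,6.000)
cell (5,6): code 0001 → (5.692,6.000)–(5.000,6.180)
cell (6,3): code 0010 → (6.000,3.283)–(6.631,4.000)
cell (6,4): code 0011 → (6.631,4.000)–(6.697,5.000)
cell (6,5): code 0001 → (6.697,5.000)–(6.000,5.909)
total: 18 segments, chained into 2 closed loop(s), length Σ = 14.786542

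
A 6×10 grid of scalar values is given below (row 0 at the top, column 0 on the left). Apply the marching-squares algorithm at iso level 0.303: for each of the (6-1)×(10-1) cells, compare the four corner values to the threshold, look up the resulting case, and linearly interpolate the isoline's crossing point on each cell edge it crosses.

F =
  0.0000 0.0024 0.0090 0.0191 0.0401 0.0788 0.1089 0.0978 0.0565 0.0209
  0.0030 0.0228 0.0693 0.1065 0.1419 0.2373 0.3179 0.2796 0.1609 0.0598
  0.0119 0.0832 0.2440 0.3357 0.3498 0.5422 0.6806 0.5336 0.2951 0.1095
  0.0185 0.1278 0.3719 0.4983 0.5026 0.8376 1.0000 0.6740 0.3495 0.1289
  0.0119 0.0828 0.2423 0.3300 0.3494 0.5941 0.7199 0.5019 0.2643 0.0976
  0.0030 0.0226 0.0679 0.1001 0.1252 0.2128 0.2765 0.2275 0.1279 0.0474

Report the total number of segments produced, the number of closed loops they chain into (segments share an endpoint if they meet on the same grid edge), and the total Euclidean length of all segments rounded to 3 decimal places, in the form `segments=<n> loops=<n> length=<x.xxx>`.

cell (0,5): code 0100 → (0.929,6.000)–(1.000,5.815)
cell (0,6): code 1000 → (1.000,6.389)–(0.929,6.000)
cell (1,2): code 0100 → (1.857,3.000)–(2.000,2.643)
cell (1,3): code 1100 → (1.775,4.000)–(1.857,3.000)
cell (1,4): code 1100 → (1.215,5.000)–(1.775,4.000)
cell (1,5): code 1110 → (1.000,5.815)–(1.215,5.000)
cell (1,6): code 1101 → (1.092,7.000)–(1.000,6.389)
cell (1,7): code 1000 → (2.000,7.967)–(1.092,7.000)
cell (2,1): code 0100 → (2.461,2.000)–(3.000,1.718)
cell (2,2): code 1110 → (2.000,2.643)–(2.461,2.000)
cell (2,7): code 1101 → (2.145,8.000)–(2.000,7.967)
cell (2,8): code 1000 → (3.000,8.211)–(2.145,8.000)
cell (3,1): code 0010 → (3.000,1.718)–(3.532,2.000)
cell (3,2): code 0111 → (3.532,2.000)–(4.000,2.692)
cell (3,7): code 1011 → (4.000,7.837)–(3.546,8.000)
cell (3,8): code 0001 → (3.546,8.000)–(3.000,8.211)
cell (4,2): code 0010 → (4.000,2.692)–(4.117,3.000)
cell (4,3): code 0011 → (4.117,3.000)–(4.207,4.000)
cell (4,4): code 0011 → (4.207,4.000)–(4.763,5.000)
cell (4,5): code 0011 → (4.763,5.000)–(4.940,6.000)
cell (4,6): code 0011 → (4.940,6.000)–(4.725,7.000)
cell (4,7): code 0001 → (4.725,7.000)–(4.000,7.837)
total: 22 segments, chained into 1 closed loop(s), length Σ = 16.472388

segments=22 loops=1 length=16.472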